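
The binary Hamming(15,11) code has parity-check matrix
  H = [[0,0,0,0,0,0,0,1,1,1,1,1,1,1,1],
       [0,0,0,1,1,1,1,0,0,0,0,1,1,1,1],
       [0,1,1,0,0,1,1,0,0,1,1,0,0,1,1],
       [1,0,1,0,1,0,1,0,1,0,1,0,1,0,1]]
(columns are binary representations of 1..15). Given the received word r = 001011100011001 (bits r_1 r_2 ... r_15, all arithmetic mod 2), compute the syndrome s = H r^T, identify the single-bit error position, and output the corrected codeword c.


s = (1, 1, 1, 1)^T, error position = 15, corrected codeword c = 001011100011000

Compute s = H r^T mod 2 one row at a time:
  s_1 = 0 + 0 + 0 + 1 + 1 + 0 + 0 + 1 = 3 ≡ 1 (mod 2).
  s_2 = 0 + 1 + 1 + 1 + 1 + 0 + 0 + 1 = 5 ≡ 1 (mod 2).
  s_3 = 0 + 1 + 1 + 1 + 0 + 1 + 0 + 1 = 5 ≡ 1 (mod 2).
  s_4 = 0 + 1 + 1 + 1 + 0 + 1 + 0 + 1 = 5 ≡ 1 (mod 2).
s = (1, 1, 1, 1)^T — this equals column 15 of H (binary 1111), so error is at position 15.
Correct: flip bit 15 of r = 001011100011001 to get c = 001011100011000.


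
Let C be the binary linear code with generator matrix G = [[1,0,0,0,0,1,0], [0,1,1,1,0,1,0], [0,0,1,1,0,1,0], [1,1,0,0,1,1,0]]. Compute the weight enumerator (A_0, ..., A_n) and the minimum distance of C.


Weight distribution: A_0 = 1, A_1 = 2, A_2 = 2, A_3 = 4, A_4 = 5, A_5 = 2. Minimum distance d = 1.

Enumerate all 2^4 = 16 messages m ∈ F_2^4.
For each, compute codeword c = mG in F_2^7, then tally its weight.
  m = 0000 → c = 0000000, weight = 0.
  m = 1000 → c = 1000010, weight = 2.
  m = 0100 → c = 0111010, weight = 4.
  m = 1100 → c = 1111000, weight = 4.
  m = 0010 → c = 0011010, weight = 3.
  m = 1010 → c = 1011000, weight = 3.
  m = 0110 → c = 0100000, weight = 1.
  m = 1110 → c = 1100010, weight = 3.
  m = 0001 → c = 1100110, weight = 4.
  m = 1001 → c = 0100100, weight = 2.
  m = 0101 → c = 1011100, weight = 4.
  m = 1101 → c = 0011110, weight = 4.
  m = 0011 → c = 1111100, weight = 5.
  m = 1011 → c = 0111110, weight = 5.
  m = 0111 → c = 1000110, weight = 3.
  m = 1111 → c = 0000100, weight = 1.
Tally weights:
  weight 0: 1 codewords.
  weight 1: 2 codewords.
  weight 2: 2 codewords.
  weight 3: 4 codewords.
  weight 4: 5 codewords.
  weight 5: 2 codewords.
Minimum distance d = smallest w > 0 with A_w > 0 = 1.
Sanity: Σ A_w = 16 = 2^4 = 16 ✓.


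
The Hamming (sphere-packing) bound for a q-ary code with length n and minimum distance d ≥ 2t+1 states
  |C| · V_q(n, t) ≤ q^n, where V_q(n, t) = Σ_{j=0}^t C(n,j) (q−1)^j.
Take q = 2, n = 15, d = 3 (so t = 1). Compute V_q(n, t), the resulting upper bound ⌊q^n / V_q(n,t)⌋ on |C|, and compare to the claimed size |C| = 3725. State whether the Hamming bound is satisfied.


V_q(n, t) = 16, q^n = 32768, Hamming bound = 2048, |C| = 3725 > bound (violated).

Step 1: Compute V_q(n, t) = Σ_{j=0}^1 C(n, j) (q−1)^j.
  j = 0: C(15,0)·(1)^0 = 1·1 = 1.
  j = 1: C(15,1)·(1)^1 = 15·1 = 15.
  V_q(n, t) = 1 + 15 = 16.
Step 2: q^n = 2^15 = 32768.
Step 3: Hamming bound ⌊q^n / V_q(n,t)⌋ = ⌊32768/16⌋ = 2048.
Step 4: Compare |C| = 3725 to 2048: violated.
The claimed |C| lies above the Hamming bound, so no 2-ary code of length 15 with d ≥ 3 can have 3725 codewords.


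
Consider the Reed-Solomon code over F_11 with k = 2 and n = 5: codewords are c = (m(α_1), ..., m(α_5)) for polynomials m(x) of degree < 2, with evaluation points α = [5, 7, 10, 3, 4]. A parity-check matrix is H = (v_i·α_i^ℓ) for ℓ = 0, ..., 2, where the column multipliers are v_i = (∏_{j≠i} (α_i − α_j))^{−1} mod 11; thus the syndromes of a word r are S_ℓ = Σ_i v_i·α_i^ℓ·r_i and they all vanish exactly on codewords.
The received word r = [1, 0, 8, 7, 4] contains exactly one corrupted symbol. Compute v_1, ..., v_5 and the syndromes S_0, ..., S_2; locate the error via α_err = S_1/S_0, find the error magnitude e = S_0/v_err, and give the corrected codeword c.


S = (1, 7, 5), error at position 2, error magnitude e = 5, c = [1, 6, 8, 7, 4].

Step 1: column multipliers v_i = (∏_{j≠i}(α_i − α_j))^{−1} mod 11.
  i = 1 (α = 5): (5−7)(5−10)(5−3)(5−4) = (−2)·(−5)·2·1 = 20 ≡ 9, so v_1 = 9^{−1} = 5 (mod 11).
  i = 2 (α = 7): (7−5)(7−10)(7−3)(7−4) = 2·(−3)·4·3 = −72 ≡ 5, so v_2 = 5^{−1} = 9 (mod 11).
  i = 3 (α = 10): (10−5)(10−7)(10−3)(10−4) = 5·3·7·6 = 630 ≡ 3, so v_3 = 3^{−1} = 4 (mod 11).
  i = 4 (α = 3): (3−5)(3−7)(3−10)(3−4) = (−2)·(−4)·(−7)·(−1) = 56 ≡ 1, so v_4 = 1^{−1} = 1 (mod 11).
  i = 5 (α = 4): (4−5)(4−7)(4−10)(4−3) = (−1)·(−3)·(−6)·1 = −18 ≡ 4, so v_5 = 4^{−1} = 3 (mod 11).
  v = [5, 9, 4, 1, 3].
Step 2: syndromes of r = [1, 0, 8, 7, 4] (all sums mod 11).
  S_0 = Σ v_i r_i = 5·1 + 9·0 + 4·8 + 1·7 + 3·4 = 56 ≡ 1.
  S_1 = Σ v_i α_i r_i = 5·5·1 + 9·7·0 + 4·10·8 + 1·3·7 + 3·4·4 = 414 ≡ 7.
  α_i^2 mod 11 = [3, 5, 1, 9, 5].
  S_2 = Σ v_i α_i^2 r_i = 5·3·1 + 9·5·0 + 4·1·8 + 1·9·7 + 3·5·4 = 170 ≡ 5.
  S = (1, 7, 5) ≠ 0, so r is not a codeword (an error is present).
Step 3: locate the error. For a single error e at position i, S_ℓ = v_i·e·α_i^ℓ, so α_err = S_1/S_0.
  S_0^{−1} = 1^{−1} = 1 (mod 11), so α_err = 7·1 = 7 ≡ 7 = α_2. Error position i = 2.
  Consistency check: S_2/S_1 = 5·8 = 40 ≡ 7 = α_err ✓ (single-error assumption holds).
Step 4: error magnitude e = S_0/v_2 = S_0·∏_{j≠2}(α_2 − α_j) = 1·5 = 5 ≡ 5 (mod 11).
Step 5: correct position 2: c_2 = r_2 − e = 0 − 5 ≡ 6 (mod 11). Hence c = [1, 6, 8, 7, 4].
  Check: interpolating c through the α_i gives m(x) = 5 + 8·x (degree < 2) with m(α_i) = c_i for every i, so c is indeed a codeword.


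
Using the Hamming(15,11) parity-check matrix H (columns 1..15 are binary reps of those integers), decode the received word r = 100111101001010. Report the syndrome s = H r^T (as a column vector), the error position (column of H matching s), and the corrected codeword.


s = (1, 0, 1, 0)^T, error position = 10, corrected codeword c = 100111101101010

Compute s = H r^T mod 2 one row at a time:
  s_1 = 0 + 1 + 0 + 0 + 1 + 0 + 1 + 0 = 3 ≡ 1 (mod 2).
  s_2 = 1 + 1 + 1 + 1 + 1 + 0 + 1 + 0 = 6 ≡ 0 (mod 2).
  s_3 = 0 + 0 + 1 + 1 + 0 + 0 + 1 + 0 = 3 ≡ 1 (mod 2).
  s_4 = 1 + 0 + 1 + 1 + 1 + 0 + 0 + 0 = 4 ≡ 0 (mod 2).
s = (1, 0, 1, 0)^T — this equals column 10 of H (binary 1010), so error is at position 10.
Correct: flip bit 10 of r = 100111101001010 to get c = 100111101101010.


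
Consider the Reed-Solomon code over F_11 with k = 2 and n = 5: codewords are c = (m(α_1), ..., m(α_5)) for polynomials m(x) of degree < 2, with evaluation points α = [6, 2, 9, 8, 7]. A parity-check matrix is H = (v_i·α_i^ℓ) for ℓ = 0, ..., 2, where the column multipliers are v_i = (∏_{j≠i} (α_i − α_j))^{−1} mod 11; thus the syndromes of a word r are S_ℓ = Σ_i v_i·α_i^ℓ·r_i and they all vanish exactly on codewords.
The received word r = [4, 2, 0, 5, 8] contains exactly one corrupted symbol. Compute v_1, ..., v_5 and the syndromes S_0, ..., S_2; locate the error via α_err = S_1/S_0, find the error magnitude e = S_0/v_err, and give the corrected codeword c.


S = (2, 3, 10), error at position 5, error magnitude e = 9, c = [4, 2, 0, 5, 10].

Step 1: column multipliers v_i = (∏_{j≠i}(α_i − α_j))^{−1} mod 11.
  i = 1 (α = 6): (6−2)(6−9)(6−8)(6−7) = 4·(−3)·(−2)·(−1) = −24 ≡ 9, so v_1 = 9^{−1} = 5 (mod 11).
  i = 2 (α = 2): (2−6)(2−9)(2−8)(2−7) = (−4)·(−7)·(−6)·(−5) = 840 ≡ 4, so v_2 = 4^{−1} = 3 (mod 11).
  i = 3 (α = 9): (9−6)(9−2)(9−8)(9−7) = 3·7·1·2 = 42 ≡ 9, so v_3 = 9^{−1} = 5 (mod 11).
  i = 4 (α = 8): (8−6)(8−2)(8−9)(8−7) = 2·6·(−1)·1 = −12 ≡ 10, so v_4 = 10^{−1} = 10 (mod 11).
  i = 5 (α = 7): (7−6)(7−2)(7−9)(7−8) = 1·5·(−2)·(−1) = 10 ≡ 10, so v_5 = 10^{−1} = 10 (mod 11).
  v = [5, 3, 5, 10, 10].
Step 2: syndromes of r = [4, 2, 0, 5, 8] (all sums mod 11).
  S_0 = Σ v_i r_i = 5·4 + 3·2 + 5·0 + 10·5 + 10·8 = 156 ≡ 2.
  S_1 = Σ v_i α_i r_i = 5·6·4 + 3·2·2 + 5·9·0 + 10·8·5 + 10·7·8 = 1092 ≡ 3.
  α_i^2 mod 11 = [3, 4, 4, 9, 5].
  S_2 = Σ v_i α_i^2 r_i = 5·3·4 + 3·4·2 + 5·4·0 + 10·9·5 + 10·5·8 = 934 ≡ 10.
  S = (2, 3, 10) ≠ 0, so r is not a codeword (an error is present).
Step 3: locate the error. For a single error e at position i, S_ℓ = v_i·e·α_i^ℓ, so α_err = S_1/S_0.
  S_0^{−1} = 2^{−1} = 6 (mod 11), so α_err = 3·6 = 18 ≡ 7 = α_5. Error position i = 5.
  Consistency check: S_2/S_1 = 10·4 = 40 ≡ 7 = α_err ✓ (single-error assumption holds).
Step 4: error magnitude e = S_0/v_5 = S_0·∏_{j≠5}(α_5 − α_j) = 2·10 = 20 ≡ 9 (mod 11).
Step 5: correct position 5: c_5 = r_5 − e = 8 − 9 ≡ 10 (mod 11). Hence c = [4, 2, 0, 5, 10].
  Check: interpolating c through the α_i gives m(x) = 1 + 6·x (degree < 2) with m(α_i) = c_i for every i, so c is indeed a codeword.


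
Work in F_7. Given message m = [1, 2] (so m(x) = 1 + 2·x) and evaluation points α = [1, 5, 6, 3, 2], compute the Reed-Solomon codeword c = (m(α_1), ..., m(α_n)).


c = [3, 4, 6, 0, 5]

Message polynomial: m(x) = 1 + 2·x (mod 7).
For each evaluation point α_i, compute m(α_i) mod 7:
  α_1 = 1: Horner steps 2 → 3, so m(1) = 3.
  α_2 = 5: Horner steps 2 → 4, so m(5) = 4.
  α_3 = 6: Horner steps 2 → 6, so m(6) = 6.
  α_4 = 3: Horner steps 2 → 0, so m(3) = 0.
  α_5 = 2: Horner steps 2 → 5, so m(2) = 5.
Codeword c = [3, 4, 6, 0, 5] ∈ F_7^5.


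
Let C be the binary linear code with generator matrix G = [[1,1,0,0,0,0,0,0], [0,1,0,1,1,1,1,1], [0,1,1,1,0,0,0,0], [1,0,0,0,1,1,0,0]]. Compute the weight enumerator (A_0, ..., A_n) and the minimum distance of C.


Weight distribution: A_0 = 1, A_2 = 1, A_3 = 5, A_4 = 3, A_5 = 2, A_6 = 3, A_7 = 1. Minimum distance d = 2.

Enumerate all 2^4 = 16 messages m ∈ F_2^4.
For each, compute codeword c = mG in F_2^8, then tally its weight.
  m = 0000 → c = 00000000, weight = 0.
  m = 1000 → c = 11000000, weight = 2.
  m = 0100 → c = 01011111, weight = 6.
  m = 1100 → c = 10011111, weight = 6.
  m = 0010 → c = 01110000, weight = 3.
  m = 1010 → c = 10110000, weight = 3.
  m = 0110 → c = 00101111, weight = 5.
  m = 1110 → c = 11101111, weight = 7.
  m = 0001 → c = 10001100, weight = 3.
  m = 1001 → c = 01001100, weight = 3.
  m = 0101 → c = 11010011, weight = 5.
  m = 1101 → c = 00010011, weight = 3.
  m = 0011 → c = 11111100, weight = 6.
  m = 1011 → c = 00111100, weight = 4.
  m = 0111 → c = 10100011, weight = 4.
  m = 1111 → c = 01100011, weight = 4.
Tally weights:
  weight 0: 1 codewords.
  weight 2: 1 codewords.
  weight 3: 5 codewords.
  weight 4: 3 codewords.
  weight 5: 2 codewords.
  weight 6: 3 codewords.
  weight 7: 1 codewords.
Minimum distance d = smallest w > 0 with A_w > 0 = 2.
Sanity: Σ A_w = 16 = 2^4 = 16 ✓.


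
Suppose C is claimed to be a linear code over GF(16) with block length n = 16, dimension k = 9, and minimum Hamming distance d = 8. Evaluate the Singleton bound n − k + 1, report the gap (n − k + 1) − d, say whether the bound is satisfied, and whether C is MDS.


Singleton RHS = n − k + 1 = 8, slack = 0, bound satisfied, MDS.

Singleton bound: d ≤ n − k + 1.
Here n = 16, k = 9, so n − k + 1 = 8.
Given d = 8, check d ≤ 8: YES.
Slack = (n − k + 1) − d = 0.
The code is MDS (slack = 0).
Description: the claimed parameters are [16, 9, 8]_16; such a code would be MDS (meets Singleton bound).


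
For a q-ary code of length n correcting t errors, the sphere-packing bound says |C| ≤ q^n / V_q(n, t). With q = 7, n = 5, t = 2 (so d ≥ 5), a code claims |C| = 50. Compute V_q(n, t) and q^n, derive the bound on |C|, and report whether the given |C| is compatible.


V_q(n, t) = 391, q^n = 16807, Hamming bound = 42, |C| = 50 > bound (violated).

Step 1: Compute V_q(n, t) = Σ_{j=0}^2 C(n, j) (q−1)^j.
  j = 0: C(5,0)·(6)^0 = 1·1 = 1.
  j = 1: C(5,1)·(6)^1 = 5·6 = 30.
  j = 2: C(5,2)·(6)^2 = 10·36 = 360.
  V_q(n, t) = 1 + 30 + 360 = 391.
Step 2: q^n = 7^5 = 16807.
Step 3: Hamming bound ⌊q^n / V_q(n,t)⌋ = ⌊16807/391⌋ = 42.
Step 4: Compare |C| = 50 to 42: violated.
The claimed |C| lies above the Hamming bound, so no 7-ary code of length 5 with d ≥ 5 can have 50 codewords.


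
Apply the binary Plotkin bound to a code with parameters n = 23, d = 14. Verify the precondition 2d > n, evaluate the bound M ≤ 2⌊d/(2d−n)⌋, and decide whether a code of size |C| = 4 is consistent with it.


Plotkin bound M ≤ 4; given |C| = 4 ≤ bound (satisfied).

Check applicability: 2d = 28, n = 23.
2d − n = 5 > 0, so Plotkin applies.
Compute d/(2d−n) = 14/5 ≈ 2.8000.
⌊d/(2d−n)⌋ = 2.
Plotkin bound: M ≤ 2·2 = 4.
Given |C| = 4, check: satisfied.
This |C| is at the Plotkin bound.


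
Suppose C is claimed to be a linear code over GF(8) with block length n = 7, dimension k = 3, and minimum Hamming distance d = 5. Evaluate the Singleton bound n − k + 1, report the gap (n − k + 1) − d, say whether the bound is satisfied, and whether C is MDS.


Singleton RHS = n − k + 1 = 5, slack = 0, bound satisfied, MDS.

Singleton bound: d ≤ n − k + 1.
Here n = 7, k = 3, so n − k + 1 = 5.
Given d = 5, check d ≤ 5: YES.
Slack = (n − k + 1) − d = 0.
The code is MDS (slack = 0).
Description: the claimed parameters are [7, 3, 5]_8; such a code would be MDS (meets Singleton bound).


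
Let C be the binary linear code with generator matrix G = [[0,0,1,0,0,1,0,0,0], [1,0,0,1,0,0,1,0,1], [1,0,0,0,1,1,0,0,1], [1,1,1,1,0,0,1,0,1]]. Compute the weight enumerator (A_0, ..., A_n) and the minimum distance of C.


Weight distribution: A_0 = 1, A_2 = 3, A_4 = 7, A_6 = 5. Minimum distance d = 2.

Enumerate all 2^4 = 16 messages m ∈ F_2^4.
For each, compute codeword c = mG in F_2^9, then tally its weight.
  m = 0000 → c = 000000000, weight = 0.
  m = 1000 → c = 001001000, weight = 2.
  m = 0100 → c = 100100101, weight = 4.
  m = 1100 → c = 101101101, weight = 6.
  m = 0010 → c = 100011001, weight = 4.
  m = 1010 → c = 101010001, weight = 4.
  m = 0110 → c = 000111100, weight = 4.
  m = 1110 → c = 001110100, weight = 4.
  m = 0001 → c = 111100101, weight = 6.
  m = 1001 → c = 110101101, weight = 6.
  m = 0101 → c = 011000000, weight = 2.
  m = 1101 → c = 010001000, weight = 2.
  m = 0011 → c = 011111100, weight = 6.
  m = 1011 → c = 010110100, weight = 4.
  m = 0111 → c = 111011001, weight = 6.
  m = 1111 → c = 110010001, weight = 4.
Tally weights:
  weight 0: 1 codewords.
  weight 2: 3 codewords.
  weight 4: 7 codewords.
  weight 6: 5 codewords.
Minimum distance d = smallest w > 0 with A_w > 0 = 2.
Sanity: Σ A_w = 16 = 2^4 = 16 ✓.


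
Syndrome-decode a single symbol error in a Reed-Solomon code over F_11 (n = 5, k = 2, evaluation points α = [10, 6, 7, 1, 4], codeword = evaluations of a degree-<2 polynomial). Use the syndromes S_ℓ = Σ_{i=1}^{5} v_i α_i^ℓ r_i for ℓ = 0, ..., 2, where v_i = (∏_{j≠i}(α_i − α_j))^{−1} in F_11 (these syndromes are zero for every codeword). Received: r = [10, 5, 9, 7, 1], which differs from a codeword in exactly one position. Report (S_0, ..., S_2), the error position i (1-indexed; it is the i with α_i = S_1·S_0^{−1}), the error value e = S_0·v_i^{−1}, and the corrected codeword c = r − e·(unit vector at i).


S = (2, 8, 10), error at position 5, error magnitude e = 4, c = [10, 5, 9, 7, 8].

Step 1: column multipliers v_i = (∏_{j≠i}(α_i − α_j))^{−1} mod 11.
  i = 1 (α = 10): (10−6)(10−7)(10−1)(10−4) = 4·3·9·6 = 648 ≡ 10, so v_1 = 10^{−1} = 10 (mod 11).
  i = 2 (α = 6): (6−10)(6−7)(6−1)(6−4) = (−4)·(−1)·5·2 = 40 ≡ 7, so v_2 = 7^{−1} = 8 (mod 11).
  i = 3 (α = 7): (7−10)(7−6)(7−1)(7−4) = (−3)·1·6·3 = −54 ≡ 1, so v_3 = 1^{−1} = 1 (mod 11).
  i = 4 (α = 1): (1−10)(1−6)(1−7)(1−4) = (−9)·(−5)·(−6)·(−3) = 810 ≡ 7, so v_4 = 7^{−1} = 8 (mod 11).
  i = 5 (α = 4): (4−10)(4−6)(4−7)(4−1) = (−6)·(−2)·(−3)·3 = −108 ≡ 2, so v_5 = 2^{−1} = 6 (mod 11).
  v = [10, 8, 1, 8, 6].
Step 2: syndromes of r = [10, 5, 9, 7, 1] (all sums mod 11).
  S_0 = Σ v_i r_i = 10·10 + 8·5 + 1·9 + 8·7 + 6·1 = 211 ≡ 2.
  S_1 = Σ v_i α_i r_i = 10·10·10 + 8·6·5 + 1·7·9 + 8·1·7 + 6·4·1 = 1383 ≡ 8.
  α_i^2 mod 11 = [1, 3, 5, 1, 5].
  S_2 = Σ v_i α_i^2 r_i = 10·1·10 + 8·3·5 + 1·5·9 + 8·1·7 + 6·5·1 = 351 ≡ 10.
  S = (2, 8, 10) ≠ 0, so r is not a codeword (an error is present).
Step 3: locate the error. For a single error e at position i, S_ℓ = v_i·e·α_i^ℓ, so α_err = S_1/S_0.
  S_0^{−1} = 2^{−1} = 6 (mod 11), so α_err = 8·6 = 48 ≡ 4 = α_5. Error position i = 5.
  Consistency check: S_2/S_1 = 10·7 = 70 ≡ 4 = α_err ✓ (single-error assumption holds).
Step 4: error magnitude e = S_0/v_5 = S_0·∏_{j≠5}(α_5 − α_j) = 2·2 = 4 ≡ 4 (mod 11).
Step 5: correct position 5: c_5 = r_5 − e = 1 − 4 ≡ 8 (mod 11). Hence c = [10, 5, 9, 7, 8].
  Check: interpolating c through the α_i gives m(x) = 3 + 4·x (degree < 2) with m(α_i) = c_i for every i, so c is indeed a codeword.


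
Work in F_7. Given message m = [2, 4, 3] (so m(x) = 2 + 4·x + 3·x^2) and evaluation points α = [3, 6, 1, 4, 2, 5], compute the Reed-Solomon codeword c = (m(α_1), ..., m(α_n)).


c = [6, 1, 2, 3, 1, 6]

Message polynomial: m(x) = 2 + 4·x + 3·x^2 (mod 7).
For each evaluation point α_i, compute m(α_i) mod 7:
  α_1 = 3: Horner steps 3 → 6 → 6, so m(3) = 6.
  α_2 = 6: Horner steps 3 → 1 → 1, so m(6) = 1.
  α_3 = 1: Horner steps 3 → 0 → 2, so m(1) = 2.
  α_4 = 4: Horner steps 3 → 2 → 3, so m(4) = 3.
  α_5 = 2: Horner steps 3 → 3 → 1, so m(2) = 1.
  α_6 = 5: Horner steps 3 → 5 → 6, so m(5) = 6.
Codeword c = [6, 1, 2, 3, 1, 6] ∈ F_7^6.


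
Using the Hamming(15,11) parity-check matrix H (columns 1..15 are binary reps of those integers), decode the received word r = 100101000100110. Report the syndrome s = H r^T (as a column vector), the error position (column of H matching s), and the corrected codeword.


s = (1, 0, 1, 0)^T, error position = 10, corrected codeword c = 100101000000110

Compute s = H r^T mod 2 one row at a time:
  s_1 = 0 + 0 + 1 + 0 + 0 + 1 + 1 + 0 = 3 ≡ 1 (mod 2).
  s_2 = 1 + 0 + 1 + 0 + 0 + 1 + 1 + 0 = 4 ≡ 0 (mod 2).
  s_3 = 0 + 0 + 1 + 0 + 1 + 0 + 1 + 0 = 3 ≡ 1 (mod 2).
  s_4 = 1 + 0 + 0 + 0 + 0 + 0 + 1 + 0 = 2 ≡ 0 (mod 2).
s = (1, 0, 1, 0)^T — this equals column 10 of H (binary 1010), so error is at position 10.
Correct: flip bit 10 of r = 100101000100110 to get c = 100101000000110.


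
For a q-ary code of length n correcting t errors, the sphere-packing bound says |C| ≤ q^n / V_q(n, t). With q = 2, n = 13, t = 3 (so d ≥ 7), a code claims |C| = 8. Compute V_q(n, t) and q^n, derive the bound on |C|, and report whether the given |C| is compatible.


V_q(n, t) = 378, q^n = 8192, Hamming bound = 21, |C| = 8 ≤ bound (satisfied).

Step 1: Compute V_q(n, t) = Σ_{j=0}^3 C(n, j) (q−1)^j.
  j = 0: C(13,0)·(1)^0 = 1·1 = 1.
  j = 1: C(13,1)·(1)^1 = 13·1 = 13.
  j = 2: C(13,2)·(1)^2 = 78·1 = 78.
  j = 3: C(13,3)·(1)^3 = 286·1 = 286.
  V_q(n, t) = 1 + 13 + 78 + 286 = 378.
Step 2: q^n = 2^13 = 8192.
Step 3: Hamming bound ⌊q^n / V_q(n,t)⌋ = ⌊8192/378⌋ = 21.
Step 4: Compare |C| = 8 to 21: satisfied.
The claimed |C| lies below the Hamming bound.


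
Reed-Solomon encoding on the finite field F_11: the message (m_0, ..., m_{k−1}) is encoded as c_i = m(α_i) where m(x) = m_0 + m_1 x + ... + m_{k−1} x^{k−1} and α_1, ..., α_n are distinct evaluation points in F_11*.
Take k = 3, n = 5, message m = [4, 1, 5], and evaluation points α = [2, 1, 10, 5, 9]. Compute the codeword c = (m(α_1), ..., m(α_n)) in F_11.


c = [4, 10, 8, 2, 0]

Message polynomial: m(x) = 4 + 1·x + 5·x^2 (mod 11).
For each evaluation point α_i, compute m(α_i) mod 11:
  α_1 = 2: Horner steps 5 → 0 → 4, so m(2) = 4.
  α_2 = 1: Horner steps 5 → 6 → 10, so m(1) = 10.
  α_3 = 10: Horner steps 5 → 7 → 8, so m(10) = 8.
  α_4 = 5: Horner steps 5 → 4 → 2, so m(5) = 2.
  α_5 = 9: Horner steps 5 → 2 → 0, so m(9) = 0.
Codeword c = [4, 10, 8, 2, 0] ∈ F_11^5.


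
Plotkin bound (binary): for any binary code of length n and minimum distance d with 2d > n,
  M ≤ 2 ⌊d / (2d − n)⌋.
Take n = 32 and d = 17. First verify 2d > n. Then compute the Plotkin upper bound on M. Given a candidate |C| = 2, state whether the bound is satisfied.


Plotkin bound M ≤ 16; given |C| = 2 ≤ bound (satisfied).

Check applicability: 2d = 34, n = 32.
2d − n = 2 > 0, so Plotkin applies.
Compute d/(2d−n) = 17/2 ≈ 8.5000.
⌊d/(2d−n)⌋ = 8.
Plotkin bound: M ≤ 2·8 = 16.
Given |C| = 2, check: satisfied.
This |C| is below the Plotkin bound.


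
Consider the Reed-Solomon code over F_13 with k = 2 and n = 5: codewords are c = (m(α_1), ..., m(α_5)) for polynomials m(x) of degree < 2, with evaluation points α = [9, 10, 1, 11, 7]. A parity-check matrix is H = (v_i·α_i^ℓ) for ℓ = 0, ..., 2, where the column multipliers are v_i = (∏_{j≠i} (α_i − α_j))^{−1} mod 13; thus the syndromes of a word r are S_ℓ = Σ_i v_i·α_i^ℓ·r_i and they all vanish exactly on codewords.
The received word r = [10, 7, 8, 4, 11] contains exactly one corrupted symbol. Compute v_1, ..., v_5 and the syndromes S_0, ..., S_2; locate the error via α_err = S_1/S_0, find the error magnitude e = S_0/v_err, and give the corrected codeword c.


S = (5, 9, 11), error at position 5, error magnitude e = 8, c = [10, 7, 8, 4, 3].

Step 1: column multipliers v_i = (∏_{j≠i}(α_i − α_j))^{−1} mod 13.
  i = 1 (α = 9): (9−10)(9−1)(9−11)(9−7) = (−1)·8·(−2)·2 = 32 ≡ 6, so v_1 = 6^{−1} = 11 (mod 13).
  i = 2 (α = 10): (10−9)(10−1)(10−11)(10−7) = 1·9·(−1)·3 = −27 ≡ 12, so v_2 = 12^{−1} = 12 (mod 13).
  i = 3 (α = 1): (1−9)(1−10)(1−11)(1−7) = (−8)·(−9)·(−10)·(−6) = 4320 ≡ 4, so v_3 = 4^{−1} = 10 (mod 13).
  i = 4 (α = 11): (11−9)(11−10)(11−1)(11−7) = 2·1·10·4 = 80 ≡ 2, so v_4 = 2^{−1} = 7 (mod 13).
  i = 5 (α = 7): (7−9)(7−10)(7−1)(7−11) = (−2)·(−3)·6·(−4) = −144 ≡ 12, so v_5 = 12^{−1} = 12 (mod 13).
  v = [11, 12, 10, 7, 12].
Step 2: syndromes of r = [10, 7, 8, 4, 11] (all sums mod 13).
  S_0 = Σ v_i r_i = 11·10 + 12·7 + 10·8 + 7·4 + 12·11 = 434 ≡ 5.
  S_1 = Σ v_i α_i r_i = 11·9·10 + 12·10·7 + 10·1·8 + 7·11·4 + 12·7·11 = 3142 ≡ 9.
  α_i^2 mod 13 = [3, 9, 1, 4, 10].
  S_2 = Σ v_i α_i^2 r_i = 11·3·10 + 12·9·7 + 10·1·8 + 7·4·4 + 12·10·11 = 2598 ≡ 11.
  S = (5, 9, 11) ≠ 0, so r is not a codeword (an error is present).
Step 3: locate the error. For a single error e at position i, S_ℓ = v_i·e·α_i^ℓ, so α_err = S_1/S_0.
  S_0^{−1} = 5^{−1} = 8 (mod 13), so α_err = 9·8 = 72 ≡ 7 = α_5. Error position i = 5.
  Consistency check: S_2/S_1 = 11·3 = 33 ≡ 7 = α_err ✓ (single-error assumption holds).
Step 4: error magnitude e = S_0/v_5 = S_0·∏_{j≠5}(α_5 − α_j) = 5·12 = 60 ≡ 8 (mod 13).
Step 5: correct position 5: c_5 = r_5 − e = 11 − 8 ≡ 3 (mod 13). Hence c = [10, 7, 8, 4, 3].
  Check: interpolating c through the α_i gives m(x) = 11 + 10·x (degree < 2) with m(α_i) = c_i for every i, so c is indeed a codeword.


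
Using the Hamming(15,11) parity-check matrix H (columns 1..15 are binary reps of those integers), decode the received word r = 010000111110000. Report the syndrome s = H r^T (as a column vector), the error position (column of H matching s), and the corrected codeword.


s = (0, 1, 0, 1)^T, error position = 5, corrected codeword c = 010010111110000

Compute s = H r^T mod 2 one row at a time:
  s_1 = 1 + 1 + 1 + 1 + 0 + 0 + 0 + 0 = 4 ≡ 0 (mod 2).
  s_2 = 0 + 0 + 0 + 1 + 0 + 0 + 0 + 0 = 1 ≡ 1 (mod 2).
  s_3 = 1 + 0 + 0 + 1 + 1 + 1 + 0 + 0 = 4 ≡ 0 (mod 2).
  s_4 = 0 + 0 + 0 + 1 + 1 + 1 + 0 + 0 = 3 ≡ 1 (mod 2).
s = (0, 1, 0, 1)^T — this equals column 5 of H (binary 0101), so error is at position 5.
Correct: flip bit 5 of r = 010000111110000 to get c = 010010111110000.


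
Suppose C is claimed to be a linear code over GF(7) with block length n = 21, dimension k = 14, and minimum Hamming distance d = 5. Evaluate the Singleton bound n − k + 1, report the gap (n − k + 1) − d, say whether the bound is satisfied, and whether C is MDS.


Singleton RHS = n − k + 1 = 8, slack = 3, bound satisfied, not MDS.

Singleton bound: d ≤ n − k + 1.
Here n = 21, k = 14, so n − k + 1 = 8.
Given d = 5, check d ≤ 8: YES.
Slack = (n − k + 1) − d = 3.
The code is NOT MDS (slack = 3 > 0).
Description: the claimed parameters are [21, 14, 5]_7; such a code would be non-MDS.


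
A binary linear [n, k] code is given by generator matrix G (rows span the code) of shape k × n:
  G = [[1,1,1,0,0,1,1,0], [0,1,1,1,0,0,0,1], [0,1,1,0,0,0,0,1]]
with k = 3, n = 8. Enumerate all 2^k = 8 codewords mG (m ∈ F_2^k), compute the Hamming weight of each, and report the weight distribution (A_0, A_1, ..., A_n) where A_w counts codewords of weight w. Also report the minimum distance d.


Weight distribution: A_0 = 1, A_1 = 1, A_3 = 1, A_4 = 2, A_5 = 2, A_6 = 1. Minimum distance d = 1.

Enumerate all 2^3 = 8 messages m ∈ F_2^3.
For each, compute codeword c = mG in F_2^8, then tally its weight.
  m = 000 → c = 00000000, weight = 0.
  m = 100 → c = 11100110, weight = 5.
  m = 010 → c = 01110001, weight = 4.
  m = 110 → c = 10010111, weight = 5.
  m = 001 → c = 01100001, weight = 3.
  m = 101 → c = 10000111, weight = 4.
  m = 011 → c = 00010000, weight = 1.
  m = 111 → c = 11110110, weight = 6.
Tally weights:
  weight 0: 1 codewords.
  weight 1: 1 codewords.
  weight 3: 1 codewords.
  weight 4: 2 codewords.
  weight 5: 2 codewords.
  weight 6: 1 codewords.
Minimum distance d = smallest w > 0 with A_w > 0 = 1.
Sanity: Σ A_w = 8 = 2^3 = 8 ✓.


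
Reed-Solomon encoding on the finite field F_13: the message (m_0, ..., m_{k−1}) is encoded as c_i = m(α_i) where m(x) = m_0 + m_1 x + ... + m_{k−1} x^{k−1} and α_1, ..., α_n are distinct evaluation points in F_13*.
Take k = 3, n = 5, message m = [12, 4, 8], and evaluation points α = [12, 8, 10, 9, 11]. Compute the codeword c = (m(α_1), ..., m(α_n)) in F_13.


c = [3, 10, 7, 7, 10]

Message polynomial: m(x) = 12 + 4·x + 8·x^2 (mod 13).
For each evaluation point α_i, compute m(α_i) mod 13:
  α_1 = 12: Horner steps 8 → 9 → 3, so m(12) = 3.
  α_2 = 8: Horner steps 8 → 3 → 10, so m(8) = 10.
  α_3 = 10: Horner steps 8 → 6 → 7, so m(10) = 7.
  α_4 = 9: Horner steps 8 → 11 → 7, so m(9) = 7.
  α_5 = 11: Horner steps 8 → 1 → 10, so m(11) = 10.
Codeword c = [3, 10, 7, 7, 10] ∈ F_13^5.


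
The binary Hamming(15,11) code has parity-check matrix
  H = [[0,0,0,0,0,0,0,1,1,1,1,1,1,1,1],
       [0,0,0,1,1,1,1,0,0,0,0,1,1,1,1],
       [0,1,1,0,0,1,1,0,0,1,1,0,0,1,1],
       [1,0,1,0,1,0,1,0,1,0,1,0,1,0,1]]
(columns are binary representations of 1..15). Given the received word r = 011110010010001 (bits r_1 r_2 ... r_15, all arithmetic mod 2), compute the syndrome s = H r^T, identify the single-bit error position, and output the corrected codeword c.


s = (1, 1, 0, 0)^T, error position = 12, corrected codeword c = 011110010011001

Compute s = H r^T mod 2 one row at a time:
  s_1 = 1 + 0 + 0 + 1 + 0 + 0 + 0 + 1 = 3 ≡ 1 (mod 2).
  s_2 = 1 + 1 + 0 + 0 + 0 + 0 + 0 + 1 = 3 ≡ 1 (mod 2).
  s_3 = 1 + 1 + 0 + 0 + 0 + 1 + 0 + 1 = 4 ≡ 0 (mod 2).
  s_4 = 0 + 1 + 1 + 0 + 0 + 1 + 0 + 1 = 4 ≡ 0 (mod 2).
s = (1, 1, 0, 0)^T — this equals column 12 of H (binary 1100), so error is at position 12.
Correct: flip bit 12 of r = 011110010010001 to get c = 011110010011001.


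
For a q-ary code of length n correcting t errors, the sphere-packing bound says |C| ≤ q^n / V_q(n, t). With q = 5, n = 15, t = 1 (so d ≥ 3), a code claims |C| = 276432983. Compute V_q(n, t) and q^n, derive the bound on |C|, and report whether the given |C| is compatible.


V_q(n, t) = 61, q^n = 30517578125, Hamming bound = 500288165, |C| = 276432983 ≤ bound (satisfied).

Step 1: Compute V_q(n, t) = Σ_{j=0}^1 C(n, j) (q−1)^j.
  j = 0: C(15,0)·(4)^0 = 1·1 = 1.
  j = 1: C(15,1)·(4)^1 = 15·4 = 60.
  V_q(n, t) = 1 + 60 = 61.
Step 2: q^n = 5^15 = 30517578125.
Step 3: Hamming bound ⌊q^n / V_q(n,t)⌋ = ⌊30517578125/61⌋ = 500288165.
Step 4: Compare |C| = 276432983 to 500288165: satisfied.
The claimed |C| lies below the Hamming bound.


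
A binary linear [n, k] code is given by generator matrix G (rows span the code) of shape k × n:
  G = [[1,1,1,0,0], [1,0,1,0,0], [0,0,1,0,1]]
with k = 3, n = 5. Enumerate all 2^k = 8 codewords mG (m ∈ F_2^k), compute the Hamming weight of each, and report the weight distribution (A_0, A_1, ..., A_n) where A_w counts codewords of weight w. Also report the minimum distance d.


Weight distribution: A_0 = 1, A_1 = 1, A_2 = 3, A_3 = 3. Minimum distance d = 1.

Enumerate all 2^3 = 8 messages m ∈ F_2^3.
For each, compute codeword c = mG in F_2^5, then tally its weight.
  m = 000 → c = 00000, weight = 0.
  m = 100 → c = 11100, weight = 3.
  m = 010 → c = 10100, weight = 2.
  m = 110 → c = 01000, weight = 1.
  m = 001 → c = 00101, weight = 2.
  m = 101 → c = 11001, weight = 3.
  m = 011 → c = 10001, weight = 2.
  m = 111 → c = 01101, weight = 3.
Tally weights:
  weight 0: 1 codewords.
  weight 1: 1 codewords.
  weight 2: 3 codewords.
  weight 3: 3 codewords.
Minimum distance d = smallest w > 0 with A_w > 0 = 1.
Sanity: Σ A_w = 8 = 2^3 = 8 ✓.


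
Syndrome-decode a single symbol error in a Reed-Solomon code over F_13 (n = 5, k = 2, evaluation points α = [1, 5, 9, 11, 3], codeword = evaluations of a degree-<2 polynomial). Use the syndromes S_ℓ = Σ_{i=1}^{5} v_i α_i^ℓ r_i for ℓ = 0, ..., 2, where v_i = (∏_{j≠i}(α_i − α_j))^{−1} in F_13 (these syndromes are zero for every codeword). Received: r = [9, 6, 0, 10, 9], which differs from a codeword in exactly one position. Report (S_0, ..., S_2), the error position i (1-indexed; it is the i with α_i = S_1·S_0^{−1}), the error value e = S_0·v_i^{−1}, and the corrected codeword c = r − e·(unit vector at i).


S = (12, 12, 12), error at position 1, error magnitude e = 10, c = [12, 6, 0, 10, 9].

Step 1: column multipliers v_i = (∏_{j≠i}(α_i − α_j))^{−1} mod 13.
  i = 1 (α = 1): (1−5)(1−9)(1−11)(1−3) = (−4)·(−8)·(−10)·(−2) = 640 ≡ 3, so v_1 = 3^{−1} = 9 (mod 13).
  i = 2 (α = 5): (5−1)(5−9)(5−11)(5−3) = 4·(−4)·(−6)·2 = 192 ≡ 10, so v_2 = 10^{−1} = 4 (mod 13).
  i = 3 (α = 9): (9−1)(9−5)(9−11)(9−3) = 8·4·(−2)·6 = −384 ≡ 6, so v_3 = 6^{−1} = 11 (mod 13).
  i = 4 (α = 11): (11−1)(11−5)(11−9)(11−3) = 10·6·2·8 = 960 ≡ 11, so v_4 = 11^{−1} = 6 (mod 13).
  i = 5 (α = 3): (3−1)(3−5)(3−9)(3−11) = 2·(−2)·(−6)·(−8) = −192 ≡ 3, so v_5 = 3^{−1} = 9 (mod 13).
  v = [9, 4, 11, 6, 9].
Step 2: syndromes of r = [9, 6, 0, 10, 9] (all sums mod 13).
  S_0 = Σ v_i r_i = 9·9 + 4·6 + 11·0 + 6·10 + 9·9 = 246 ≡ 12.
  S_1 = Σ v_i α_i r_i = 9·1·9 + 4·5·6 + 11·9·0 + 6·11·10 + 9·3·9 = 1104 ≡ 12.
  α_i^2 mod 13 = [1, 12, 3, 4, 9].
  S_2 = Σ v_i α_i^2 r_i = 9·1·9 + 4·12·6 + 11·3·0 + 6·4·10 + 9·9·9 = 1338 ≡ 12.
  S = (12, 12, 12) ≠ 0, so r is not a codeword (an error is present).
Step 3: locate the error. For a single error e at position i, S_ℓ = v_i·e·α_i^ℓ, so α_err = S_1/S_0.
  S_0^{−1} = 12^{−1} = 12 (mod 13), so α_err = 12·12 = 144 ≡ 1 = α_1. Error position i = 1.
  Consistency check: S_2/S_1 = 12·12 = 144 ≡ 1 = α_err ✓ (single-error assumption holds).
Step 4: error magnitude e = S_0/v_1 = S_0·∏_{j≠1}(α_1 − α_j) = 12·3 = 36 ≡ 10 (mod 13).
Step 5: correct position 1: c_1 = r_1 − e = 9 − 10 ≡ 12 (mod 13). Hence c = [12, 6, 0, 10, 9].
  Check: interpolating c through the α_i gives m(x) = 7 + 5·x (degree < 2) with m(α_i) = c_i for every i, so c is indeed a codeword.


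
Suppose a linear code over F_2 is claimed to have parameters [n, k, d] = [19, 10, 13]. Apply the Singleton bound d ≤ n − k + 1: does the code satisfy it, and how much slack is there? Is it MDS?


Singleton RHS = n − k + 1 = 10, slack = -3, bound violated (no such code; not MDS).

Singleton bound: d ≤ n − k + 1.
Here n = 19, k = 10, so n − k + 1 = 10.
Given d = 13, check d ≤ 10: NO.
Slack = (n − k + 1) − d = -3.
The slack is negative: d = 13 exceeds n − k + 1 = 10 by 3, so the Singleton bound is violated and no linear [19, 10, 13]_2 code can exist. In particular it is not MDS (MDS requires d = n − k + 1 exactly).
Description: the claimed parameters are [19, 10, 13]_2; such a code would be impossible (violates the Singleton bound).


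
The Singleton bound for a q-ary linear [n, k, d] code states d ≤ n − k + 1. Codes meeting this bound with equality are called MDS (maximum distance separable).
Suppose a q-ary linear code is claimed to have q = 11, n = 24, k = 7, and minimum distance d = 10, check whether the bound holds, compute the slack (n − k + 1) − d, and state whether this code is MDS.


Singleton RHS = n − k + 1 = 18, slack = 8, bound satisfied, not MDS.

Singleton bound: d ≤ n − k + 1.
Here n = 24, k = 7, so n − k + 1 = 18.
Given d = 10, check d ≤ 18: YES.
Slack = (n − k + 1) − d = 8.
The code is NOT MDS (slack = 8 > 0).
Description: the claimed parameters are [24, 7, 10]_11; such a code would be non-MDS.


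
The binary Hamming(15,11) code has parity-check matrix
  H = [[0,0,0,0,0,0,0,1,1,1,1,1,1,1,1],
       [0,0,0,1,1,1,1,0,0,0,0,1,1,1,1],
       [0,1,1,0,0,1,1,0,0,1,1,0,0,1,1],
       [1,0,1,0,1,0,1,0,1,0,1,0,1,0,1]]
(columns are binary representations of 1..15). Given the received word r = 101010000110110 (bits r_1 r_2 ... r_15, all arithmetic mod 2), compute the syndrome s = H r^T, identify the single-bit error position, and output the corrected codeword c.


s = (0, 1, 0, 1)^T, error position = 5, corrected codeword c = 101000000110110

Compute s = H r^T mod 2 one row at a time:
  s_1 = 0 + 0 + 1 + 1 + 0 + 1 + 1 + 0 = 4 ≡ 0 (mod 2).
  s_2 = 0 + 1 + 0 + 0 + 0 + 1 + 1 + 0 = 3 ≡ 1 (mod 2).
  s_3 = 0 + 1 + 0 + 0 + 1 + 1 + 1 + 0 = 4 ≡ 0 (mod 2).
  s_4 = 1 + 1 + 1 + 0 + 0 + 1 + 1 + 0 = 5 ≡ 1 (mod 2).
s = (0, 1, 0, 1)^T — this equals column 5 of H (binary 0101), so error is at position 5.
Correct: flip bit 5 of r = 101010000110110 to get c = 101000000110110.


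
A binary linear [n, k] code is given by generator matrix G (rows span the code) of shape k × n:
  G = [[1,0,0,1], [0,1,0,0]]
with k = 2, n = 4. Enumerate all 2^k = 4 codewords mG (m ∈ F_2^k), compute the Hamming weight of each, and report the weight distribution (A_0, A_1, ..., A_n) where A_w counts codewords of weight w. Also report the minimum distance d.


Weight distribution: A_0 = 1, A_1 = 1, A_2 = 1, A_3 = 1. Minimum distance d = 1.

Enumerate all 2^2 = 4 messages m ∈ F_2^2.
For each, compute codeword c = mG in F_2^4, then tally its weight.
  m = 00 → c = 0000, weight = 0.
  m = 10 → c = 1001, weight = 2.
  m = 01 → c = 0100, weight = 1.
  m = 11 → c = 1101, weight = 3.
Tally weights:
  weight 0: 1 codewords.
  weight 1: 1 codewords.
  weight 2: 1 codewords.
  weight 3: 1 codewords.
Minimum distance d = smallest w > 0 with A_w > 0 = 1.
Sanity: Σ A_w = 4 = 2^2 = 4 ✓.


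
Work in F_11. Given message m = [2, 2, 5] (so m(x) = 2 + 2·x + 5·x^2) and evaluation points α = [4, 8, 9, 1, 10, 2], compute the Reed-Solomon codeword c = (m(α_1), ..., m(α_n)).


c = [2, 8, 7, 9, 5, 4]

Message polynomial: m(x) = 2 + 2·x + 5·x^2 (mod 11).
For each evaluation point α_i, compute m(α_i) mod 11:
  α_1 = 4: Horner steps 5 → 0 → 2, so m(4) = 2.
  α_2 = 8: Horner steps 5 → 9 → 8, so m(8) = 8.
  α_3 = 9: Horner steps 5 → 3 → 7, so m(9) = 7.
  α_4 = 1: Horner steps 5 → 7 → 9, so m(1) = 9.
  α_5 = 10: Horner steps 5 → 8 → 5, so m(10) = 5.
  α_6 = 2: Horner steps 5 → 1 → 4, so m(2) = 4.
Codeword c = [2, 8, 7, 9, 5, 4] ∈ F_11^6.


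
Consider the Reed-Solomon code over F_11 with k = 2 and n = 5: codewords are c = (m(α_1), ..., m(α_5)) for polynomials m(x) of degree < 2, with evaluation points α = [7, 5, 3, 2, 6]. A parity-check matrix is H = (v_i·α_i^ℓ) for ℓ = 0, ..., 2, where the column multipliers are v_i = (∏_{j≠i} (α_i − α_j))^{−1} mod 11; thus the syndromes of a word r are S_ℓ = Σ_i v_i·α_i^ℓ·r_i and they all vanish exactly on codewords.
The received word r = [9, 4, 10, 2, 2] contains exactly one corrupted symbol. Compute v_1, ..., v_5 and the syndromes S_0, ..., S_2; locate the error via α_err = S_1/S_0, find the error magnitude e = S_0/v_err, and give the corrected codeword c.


S = (10, 5, 8), error at position 5, error magnitude e = 1, c = [9, 4, 10, 2, 1].

Step 1: column multipliers v_i = (∏_{j≠i}(α_i − α_j))^{−1} mod 11.
  i = 1 (α = 7): (7−5)(7−3)(7−2)(7−6) = 2·4·5·1 = 40 ≡ 7, so v_1 = 7^{−1} = 8 (mod 11).
  i = 2 (α = 5): (5−7)(5−3)(5−2)(5−6) = (−2)·2·3·(−1) = 12 ≡ 1, so v_2 = 1^{−1} = 1 (mod 11).
  i = 3 (α = 3): (3−7)(3−5)(3−2)(3−6) = (−4)·(−2)·1·(−3) = −24 ≡ 9, so v_3 = 9^{−1} = 5 (mod 11).
  i = 4 (α = 2): (2−7)(2−5)(2−3)(2−6) = (−5)·(−3)·(−1)·(−4) = 60 ≡ 5, so v_4 = 5^{−1} = 9 (mod 11).
  i = 5 (α = 6): (6−7)(6−5)(6−3)(6−2) = (−1)·1·3·4 = −12 ≡ 10, so v_5 = 10^{−1} = 10 (mod 11).
  v = [8, 1, 5, 9, 10].
Step 2: syndromes of r = [9, 4, 10, 2, 2] (all sums mod 11).
  S_0 = Σ v_i r_i = 8·9 + 1·4 + 5·10 + 9·2 + 10·2 = 164 ≡ 10.
  S_1 = Σ v_i α_i r_i = 8·7·9 + 1·5·4 + 5·3·10 + 9·2·2 + 10·6·2 = 830 ≡ 5.
  α_i^2 mod 11 = [5, 3, 9, 4, 3].
  S_2 = Σ v_i α_i^2 r_i = 8·5·9 + 1·3·4 + 5·9·10 + 9·4·2 + 10·3·2 = 954 ≡ 8.
  S = (10, 5, 8) ≠ 0, so r is not a codeword (an error is present).
Step 3: locate the error. For a single error e at position i, S_ℓ = v_i·e·α_i^ℓ, so α_err = S_1/S_0.
  S_0^{−1} = 10^{−1} = 10 (mod 11), so α_err = 5·10 = 50 ≡ 6 = α_5. Error position i = 5.
  Consistency check: S_2/S_1 = 8·9 = 72 ≡ 6 = α_err ✓ (single-error assumption holds).
Step 4: error magnitude e = S_0/v_5 = S_0·∏_{j≠5}(α_5 − α_j) = 10·10 = 100 ≡ 1 (mod 11).
Step 5: correct position 5: c_5 = r_5 − e = 2 − 1 ≡ 1 (mod 11). Hence c = [9, 4, 10, 2, 1].
  Check: interpolating c through the α_i gives m(x) = 8 + 8·x (degree < 2) with m(α_i) = c_i for every i, so c is indeed a codeword.


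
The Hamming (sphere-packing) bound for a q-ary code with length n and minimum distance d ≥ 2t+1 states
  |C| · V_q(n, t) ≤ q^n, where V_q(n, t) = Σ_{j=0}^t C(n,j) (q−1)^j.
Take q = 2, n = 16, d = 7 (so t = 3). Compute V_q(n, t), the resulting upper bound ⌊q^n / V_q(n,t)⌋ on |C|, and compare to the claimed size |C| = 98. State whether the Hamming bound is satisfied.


V_q(n, t) = 697, q^n = 65536, Hamming bound = 94, |C| = 98 > bound (violated).

Step 1: Compute V_q(n, t) = Σ_{j=0}^3 C(n, j) (q−1)^j.
  j = 0: C(16,0)·(1)^0 = 1·1 = 1.
  j = 1: C(16,1)·(1)^1 = 16·1 = 16.
  j = 2: C(16,2)·(1)^2 = 120·1 = 120.
  j = 3: C(16,3)·(1)^3 = 560·1 = 560.
  V_q(n, t) = 1 + 16 + 120 + 560 = 697.
Step 2: q^n = 2^16 = 65536.
Step 3: Hamming bound ⌊q^n / V_q(n,t)⌋ = ⌊65536/697⌋ = 94.
Step 4: Compare |C| = 98 to 94: violated.
The claimed |C| lies above the Hamming bound, so no 2-ary code of length 16 with d ≥ 7 can have 98 codewords.


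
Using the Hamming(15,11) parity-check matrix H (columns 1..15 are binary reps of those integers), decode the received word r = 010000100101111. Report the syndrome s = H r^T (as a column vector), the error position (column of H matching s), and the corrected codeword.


s = (1, 1, 1, 1)^T, error position = 15, corrected codeword c = 010000100101110

Compute s = H r^T mod 2 one row at a time:
  s_1 = 0 + 0 + 1 + 0 + 1 + 1 + 1 + 1 = 5 ≡ 1 (mod 2).
  s_2 = 0 + 0 + 0 + 1 + 1 + 1 + 1 + 1 = 5 ≡ 1 (mod 2).
  s_3 = 1 + 0 + 0 + 1 + 1 + 0 + 1 + 1 = 5 ≡ 1 (mod 2).
  s_4 = 0 + 0 + 0 + 1 + 0 + 0 + 1 + 1 = 3 ≡ 1 (mod 2).
s = (1, 1, 1, 1)^T — this equals column 15 of H (binary 1111), so error is at position 15.
Correct: flip bit 15 of r = 010000100101111 to get c = 010000100101110.
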